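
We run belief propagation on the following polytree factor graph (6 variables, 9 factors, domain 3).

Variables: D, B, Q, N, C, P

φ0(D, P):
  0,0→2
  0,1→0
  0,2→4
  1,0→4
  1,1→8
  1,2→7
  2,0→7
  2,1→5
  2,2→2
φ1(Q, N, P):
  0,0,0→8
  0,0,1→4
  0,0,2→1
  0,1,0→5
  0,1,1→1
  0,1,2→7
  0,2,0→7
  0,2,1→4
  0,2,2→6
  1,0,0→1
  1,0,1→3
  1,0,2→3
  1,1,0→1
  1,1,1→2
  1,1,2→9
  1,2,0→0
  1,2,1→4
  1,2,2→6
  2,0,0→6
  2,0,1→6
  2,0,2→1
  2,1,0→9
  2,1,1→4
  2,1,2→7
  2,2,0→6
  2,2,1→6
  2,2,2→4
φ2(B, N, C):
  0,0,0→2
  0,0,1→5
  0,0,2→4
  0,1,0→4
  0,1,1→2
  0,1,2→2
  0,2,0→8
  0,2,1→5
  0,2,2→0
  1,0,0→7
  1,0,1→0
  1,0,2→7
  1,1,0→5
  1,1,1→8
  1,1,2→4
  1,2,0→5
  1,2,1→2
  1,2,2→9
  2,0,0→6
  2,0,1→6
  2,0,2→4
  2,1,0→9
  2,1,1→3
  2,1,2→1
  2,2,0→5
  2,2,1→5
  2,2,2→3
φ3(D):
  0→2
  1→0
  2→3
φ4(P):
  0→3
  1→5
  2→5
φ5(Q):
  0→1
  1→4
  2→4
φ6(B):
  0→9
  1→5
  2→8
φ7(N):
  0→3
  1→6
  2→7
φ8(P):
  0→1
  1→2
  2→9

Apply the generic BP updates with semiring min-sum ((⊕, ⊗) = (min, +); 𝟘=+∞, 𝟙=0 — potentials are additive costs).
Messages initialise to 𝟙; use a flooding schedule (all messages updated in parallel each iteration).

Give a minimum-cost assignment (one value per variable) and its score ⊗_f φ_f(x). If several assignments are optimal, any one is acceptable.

init: all messages = 𝟙 over 3 values
r1 m[φ0→D] = [0, 4, 2]
r1 m[φ0→P] = [2, 0, 2]
r1 m[φ1→Q] = [1, 0, 1]
r1 m[φ1→N] = [1, 1, 0]
r1 m[φ1→P] = [0, 1, 1]
r1 m[φ2→B] = [0, 0, 1]
r1 m[φ2→N] = [0, 1, 0]
r1 m[φ2→C] = [2, 0, 0]
r1 m[φ3→D] = [2, 0, 3]
r1 m[φ4→P] = [3, 5, 5]
r1 m[φ5→Q] = [1, 4, 4]
r1 m[φ6→B] = [9, 5, 8]
r1 m[φ7→N] = [3, 6, 7]
r1 m[φ8→P] = [1, 2, 9]
r1 m[D→φ0] = [0, 0, 0]
r1 m[D→φ3] = [0, 0, 0]
r1 m[B→φ2] = [0, 0, 0]
r1 m[B→φ6] = [0, 0, 0]
r1 m[Q→φ1] = [0, 0, 0]
r1 m[Q→φ5] = [0, 0, 0]
r1 m[N→φ1] = [0, 0, 0]
r1 m[N→φ2] = [0, 0, 0]
r1 m[N→φ7] = [0, 0, 0]
r1 m[C→φ2] = [0, 0, 0]
r1 m[P→φ0] = [0, 0, 0]
r1 m[P→φ1] = [0, 0, 0]
r1 m[P→φ4] = [0, 0, 0]
r1 m[P→φ8] = [0, 0, 0]
r2 m[φ0→D] = [0, 4, 2]
r2 m[φ0→P] = [2, 0, 2]
r2 m[φ1→Q] = [1, 0, 1]
r2 m[φ1→N] = [1, 1, 0]
r2 m[φ1→P] = [0, 1, 1]
r2 m[φ2→B] = [0, 0, 1]
r2 m[φ2→N] = [0, 1, 0]
r2 m[φ2→C] = [2, 0, 0]
r2 m[φ3→D] = [2, 0, 3]
r2 m[φ4→P] = [3, 5, 5]
r2 m[φ5→Q] = [1, 4, 4]
r2 m[φ6→B] = [9, 5, 8]
r2 m[φ7→N] = [3, 6, 7]
r2 m[φ8→P] = [1, 2, 9]
r2 m[D→φ0] = [2, 0, 3]
r2 m[D→φ3] = [0, 4, 2]
r2 m[B→φ2] = [9, 5, 8]
r2 m[B→φ6] = [0, 0, 1]
r2 m[Q→φ1] = [1, 4, 4]
r2 m[Q→φ5] = [1, 0, 1]
r2 m[N→φ1] = [3, 7, 7]
r2 m[N→φ2] = [4, 7, 7]
r2 m[N→φ7] = [1, 2, 0]
r2 m[C→φ2] = [0, 0, 0]
r2 m[P→φ0] = [4, 8, 15]
r2 m[P→φ1] = [6, 7, 16]
r2 m[P→φ4] = [3, 3, 12]
r2 m[P→φ8] = [5, 6, 8]
r3 m[φ0→D] = [6, 8, 11]
r3 m[φ0→P] = [4, 2, 5]
r3 m[φ1→Q] = [14, 10, 15]
r3 m[φ1→N] = [11, 9, 10]
r3 m[φ1→P] = [8, 8, 5]
r3 m[φ2→B] = [6, 4, 8]
r3 m[φ2→N] = [5, 9, 7]
r3 m[φ2→C] = [15, 9, 16]
r3 m[φ3→D] = [2, 0, 3]
r3 m[φ4→P] = [3, 5, 5]
r3 m[φ5→Q] = [1, 4, 4]
r3 m[φ6→B] = [9, 5, 8]
r3 m[φ7→N] = [3, 6, 7]
r3 m[φ8→P] = [1, 2, 9]
r3 m[D→φ0] = [2, 0, 3]
r3 m[D→φ3] = [0, 4, 2]
r3 m[B→φ2] = [9, 5, 8]
r3 m[B→φ6] = [0, 0, 1]
r3 m[Q→φ1] = [1, 4, 4]
r3 m[Q→φ5] = [1, 0, 1]
r3 m[N→φ1] = [3, 7, 7]
r3 m[N→φ2] = [4, 7, 7]
r3 m[N→φ7] = [1, 2, 0]
r3 m[C→φ2] = [0, 0, 0]
r3 m[P→φ0] = [4, 8, 15]
r3 m[P→φ1] = [6, 7, 16]
r3 m[P→φ4] = [3, 3, 12]
r3 m[P→φ8] = [5, 6, 8]
r4 m[φ0→D] = [6, 8, 11]
r4 m[φ0→P] = [4, 2, 5]
r4 m[φ1→Q] = [14, 10, 15]
r4 m[φ1→N] = [11, 9, 10]
r4 m[φ1→P] = [8, 8, 5]
r4 m[φ2→B] = [6, 4, 8]
r4 m[φ2→N] = [5, 9, 7]
r4 m[φ2→C] = [15, 9, 16]
r4 m[φ3→D] = [2, 0, 3]
r4 m[φ4→P] = [3, 5, 5]
r4 m[φ5→Q] = [1, 4, 4]
r4 m[φ6→B] = [9, 5, 8]
r4 m[φ7→N] = [3, 6, 7]
r4 m[φ8→P] = [1, 2, 9]
r4 m[D→φ0] = [2, 0, 3]
r4 m[D→φ3] = [6, 8, 11]
r4 m[B→φ2] = [9, 5, 8]
r4 m[B→φ6] = [6, 4, 8]
r4 m[Q→φ1] = [1, 4, 4]
r4 m[Q→φ5] = [14, 10, 15]
r4 m[N→φ1] = [8, 15, 14]
r4 m[N→φ2] = [14, 15, 17]
r4 m[N→φ7] = [16, 18, 17]
r4 m[C→φ2] = [0, 0, 0]
r4 m[P→φ0] = [12, 15, 19]
r4 m[P→φ1] = [8, 9, 19]
r4 m[P→φ4] = [13, 12, 19]
r4 m[P→φ8] = [15, 15, 15]
r5 m[φ0→D] = [14, 16, 19]
r5 m[φ0→P] = [4, 2, 5]
r5 m[φ1→Q] = [21, 17, 22]
r5 m[φ1→N] = [13, 11, 12]
r5 m[φ1→P] = [13, 13, 10]
r5 m[φ2→B] = [16, 14, 16]
r5 m[φ2→N] = [5, 9, 7]
r5 m[φ2→C] = [25, 19, 24]
r5 m[φ3→D] = [2, 0, 3]
r5 m[φ4→P] = [3, 5, 5]
r5 m[φ5→Q] = [1, 4, 4]
r5 m[φ6→B] = [9, 5, 8]
r5 m[φ7→N] = [3, 6, 7]
r5 m[φ8→P] = [1, 2, 9]
r5 m[D→φ0] = [2, 0, 3]
r5 m[D→φ3] = [6, 8, 11]
r5 m[B→φ2] = [9, 5, 8]
r5 m[B→φ6] = [6, 4, 8]
r5 m[Q→φ1] = [1, 4, 4]
r5 m[Q→φ5] = [14, 10, 15]
r5 m[N→φ1] = [8, 15, 14]
r5 m[N→φ2] = [14, 15, 17]
r5 m[N→φ7] = [16, 18, 17]
r5 m[C→φ2] = [0, 0, 0]
r5 m[P→φ0] = [12, 15, 19]
r5 m[P→φ1] = [8, 9, 19]
r5 m[P→φ4] = [13, 12, 19]
r5 m[P→φ8] = [15, 15, 15]
r6 m[φ0→D] = [14, 16, 19]
r6 m[φ0→P] = [4, 2, 5]
r6 m[φ1→Q] = [21, 17, 22]
r6 m[φ1→N] = [13, 11, 12]
r6 m[φ1→P] = [13, 13, 10]
r6 m[φ2→B] = [16, 14, 16]
r6 m[φ2→N] = [5, 9, 7]
r6 m[φ2→C] = [25, 19, 24]
r6 m[φ3→D] = [2, 0, 3]
r6 m[φ4→P] = [3, 5, 5]
r6 m[φ5→Q] = [1, 4, 4]
r6 m[φ6→B] = [9, 5, 8]
r6 m[φ7→N] = [3, 6, 7]
r6 m[φ8→P] = [1, 2, 9]
r6 m[D→φ0] = [2, 0, 3]
r6 m[D→φ3] = [14, 16, 19]
r6 m[B→φ2] = [9, 5, 8]
r6 m[B→φ6] = [16, 14, 16]
r6 m[Q→φ1] = [1, 4, 4]
r6 m[Q→φ5] = [21, 17, 22]
r6 m[N→φ1] = [8, 15, 14]
r6 m[N→φ2] = [16, 17, 19]
r6 m[N→φ7] = [18, 20, 19]
r6 m[C→φ2] = [0, 0, 0]
r6 m[P→φ0] = [17, 20, 24]
r6 m[P→φ1] = [8, 9, 19]
r6 m[P→φ4] = [18, 17, 24]
r6 m[P→φ8] = [20, 20, 20]
r7 m[φ0→D] = [19, 21, 24]
r7 m[φ0→P] = [4, 2, 5]
r7 m[φ1→Q] = [21, 17, 22]
r7 m[φ1→N] = [13, 11, 12]
r7 m[φ1→P] = [13, 13, 10]
r7 m[φ2→B] = [18, 16, 18]
r7 m[φ2→N] = [5, 9, 7]
r7 m[φ2→C] = [27, 21, 26]
r7 m[φ3→D] = [2, 0, 3]
r7 m[φ4→P] = [3, 5, 5]
r7 m[φ5→Q] = [1, 4, 4]
r7 m[φ6→B] = [9, 5, 8]
r7 m[φ7→N] = [3, 6, 7]
r7 m[φ8→P] = [1, 2, 9]
r7 m[D→φ0] = [2, 0, 3]
r7 m[D→φ3] = [14, 16, 19]
r7 m[B→φ2] = [9, 5, 8]
r7 m[B→φ6] = [16, 14, 16]
r7 m[Q→φ1] = [1, 4, 4]
r7 m[Q→φ5] = [21, 17, 22]
r7 m[N→φ1] = [8, 15, 14]
r7 m[N→φ2] = [16, 17, 19]
r7 m[N→φ7] = [18, 20, 19]
r7 m[C→φ2] = [0, 0, 0]
r7 m[P→φ0] = [17, 20, 24]
r7 m[P→φ1] = [8, 9, 19]
r7 m[P→φ4] = [18, 17, 24]
r7 m[P→φ8] = [20, 20, 20]
r8 m[φ0→D] = [19, 21, 24]
r8 m[φ0→P] = [4, 2, 5]
r8 m[φ1→Q] = [21, 17, 22]
r8 m[φ1→N] = [13, 11, 12]
r8 m[φ1→P] = [13, 13, 10]
r8 m[φ2→B] = [18, 16, 18]
r8 m[φ2→N] = [5, 9, 7]
r8 m[φ2→C] = [27, 21, 26]
r8 m[φ3→D] = [2, 0, 3]
r8 m[φ4→P] = [3, 5, 5]
r8 m[φ5→Q] = [1, 4, 4]
r8 m[φ6→B] = [9, 5, 8]
r8 m[φ7→N] = [3, 6, 7]
r8 m[φ8→P] = [1, 2, 9]
r8 m[D→φ0] = [2, 0, 3]
r8 m[D→φ3] = [19, 21, 24]
r8 m[B→φ2] = [9, 5, 8]
r8 m[B→φ6] = [18, 16, 18]
r8 m[Q→φ1] = [1, 4, 4]
r8 m[Q→φ5] = [21, 17, 22]
r8 m[N→φ1] = [8, 15, 14]
r8 m[N→φ2] = [16, 17, 19]
r8 m[N→φ7] = [18, 20, 19]
r8 m[C→φ2] = [0, 0, 0]
r8 m[P→φ0] = [17, 20, 24]
r8 m[P→φ1] = [8, 9, 19]
r8 m[P→φ4] = [18, 17, 24]
r8 m[P→φ8] = [20, 20, 20]
r9 m[φ0→D] = [19, 21, 24]
r9 m[φ0→P] = [4, 2, 5]
r9 m[φ1→Q] = [21, 17, 22]
r9 m[φ1→N] = [13, 11, 12]
r9 m[φ1→P] = [13, 13, 10]
r9 m[φ2→B] = [18, 16, 18]
r9 m[φ2→N] = [5, 9, 7]
r9 m[φ2→C] = [27, 21, 26]
r9 m[φ3→D] = [2, 0, 3]
r9 m[φ4→P] = [3, 5, 5]
r9 m[φ5→Q] = [1, 4, 4]
r9 m[φ6→B] = [9, 5, 8]
r9 m[φ7→N] = [3, 6, 7]
r9 m[φ8→P] = [1, 2, 9]
r9 m[D→φ0] = [2, 0, 3]
r9 m[D→φ3] = [19, 21, 24]
r9 m[B→φ2] = [9, 5, 8]
r9 m[B→φ6] = [18, 16, 18]
r9 m[Q→φ1] = [1, 4, 4]
r9 m[Q→φ5] = [21, 17, 22]
r9 m[N→φ1] = [8, 15, 14]
r9 m[N→φ2] = [16, 17, 19]
r9 m[N→φ7] = [18, 20, 19]
r9 m[C→φ2] = [0, 0, 0]
r9 m[P→φ0] = [17, 20, 24]
r9 m[P→φ1] = [8, 9, 19]
r9 m[P→φ4] = [18, 17, 24]
r9 m[P→φ8] = [20, 20, 20]
fixed point reached at round 9
traceback from D: (D=0, B=1, Q=1, N=0, C=1, P=0), score=21

assignment: (D=0, B=1, Q=1, N=0, C=1, P=0); score = 21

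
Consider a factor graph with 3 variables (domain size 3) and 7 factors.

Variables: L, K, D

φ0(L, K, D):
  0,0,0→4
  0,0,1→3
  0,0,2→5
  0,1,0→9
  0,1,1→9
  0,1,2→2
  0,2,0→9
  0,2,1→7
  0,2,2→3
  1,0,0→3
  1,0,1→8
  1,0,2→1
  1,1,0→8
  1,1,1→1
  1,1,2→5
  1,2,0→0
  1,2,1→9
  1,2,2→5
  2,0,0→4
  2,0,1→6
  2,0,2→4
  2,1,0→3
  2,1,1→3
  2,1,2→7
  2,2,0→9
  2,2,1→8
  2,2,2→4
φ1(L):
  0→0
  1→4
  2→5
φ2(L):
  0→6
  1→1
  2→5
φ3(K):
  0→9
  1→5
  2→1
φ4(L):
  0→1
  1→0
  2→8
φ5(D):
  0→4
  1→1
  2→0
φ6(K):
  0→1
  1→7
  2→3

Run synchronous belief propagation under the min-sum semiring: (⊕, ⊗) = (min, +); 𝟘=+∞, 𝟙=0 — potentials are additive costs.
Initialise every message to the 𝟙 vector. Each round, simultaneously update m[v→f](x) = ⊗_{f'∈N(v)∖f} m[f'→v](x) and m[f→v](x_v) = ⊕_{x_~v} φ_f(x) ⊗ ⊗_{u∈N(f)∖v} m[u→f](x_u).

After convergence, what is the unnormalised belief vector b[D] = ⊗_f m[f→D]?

b[D] = [13, 19, 14]

init: all messages = 𝟙 over 3 values
r1 m[φ0→L] = [2, 0, 3]
r1 m[φ0→K] = [1, 1, 0]
r1 m[φ0→D] = [0, 1, 1]
r1 m[φ1→L] = [0, 4, 5]
r1 m[φ2→L] = [6, 1, 5]
r1 m[φ3→K] = [9, 5, 1]
r1 m[φ4→L] = [1, 0, 8]
r1 m[φ5→D] = [4, 1, 0]
r1 m[φ6→K] = [1, 7, 3]
r1 m[L→φ0] = [0, 0, 0]
r1 m[L→φ1] = [0, 0, 0]
r1 m[L→φ2] = [0, 0, 0]
r1 m[L→φ4] = [0, 0, 0]
r1 m[K→φ0] = [0, 0, 0]
r1 m[K→φ3] = [0, 0, 0]
r1 m[K→φ6] = [0, 0, 0]
r1 m[D→φ0] = [0, 0, 0]
r1 m[D→φ5] = [0, 0, 0]
r2 m[φ0→L] = [2, 0, 3]
r2 m[φ0→K] = [1, 1, 0]
r2 m[φ0→D] = [0, 1, 1]
r2 m[φ1→L] = [0, 4, 5]
r2 m[φ2→L] = [6, 1, 5]
r2 m[φ3→K] = [9, 5, 1]
r2 m[φ4→L] = [1, 0, 8]
r2 m[φ5→D] = [4, 1, 0]
r2 m[φ6→K] = [1, 7, 3]
r2 m[L→φ0] = [7, 5, 18]
r2 m[L→φ1] = [9, 1, 16]
r2 m[L→φ2] = [3, 4, 16]
r2 m[L→φ4] = [8, 5, 13]
r2 m[K→φ0] = [10, 12, 4]
r2 m[K→φ3] = [2, 8, 3]
r2 m[K→φ6] = [10, 6, 1]
r2 m[D→φ0] = [4, 1, 0]
r2 m[D→φ5] = [0, 1, 1]
r3 m[φ0→L] = [7, 8, 8]
r3 m[φ0→K] = [6, 7, 9]
r3 m[φ0→D] = [9, 18, 14]
r3 m[φ1→L] = [0, 4, 5]
r3 m[φ2→L] = [6, 1, 5]
r3 m[φ3→K] = [9, 5, 1]
r3 m[φ4→L] = [1, 0, 8]
r3 m[φ5→D] = [4, 1, 0]
r3 m[φ6→K] = [1, 7, 3]
r3 m[L→φ0] = [7, 5, 18]
r3 m[L→φ1] = [9, 1, 16]
r3 m[L→φ2] = [3, 4, 16]
r3 m[L→φ4] = [8, 5, 13]
r3 m[K→φ0] = [10, 12, 4]
r3 m[K→φ3] = [2, 8, 3]
r3 m[K→φ6] = [10, 6, 1]
r3 m[D→φ0] = [4, 1, 0]
r3 m[D→φ5] = [0, 1, 1]
r4 m[φ0→L] = [7, 8, 8]
r4 m[φ0→K] = [6, 7, 9]
r4 m[φ0→D] = [9, 18, 14]
r4 m[φ1→L] = [0, 4, 5]
r4 m[φ2→L] = [6, 1, 5]
r4 m[φ3→K] = [9, 5, 1]
r4 m[φ4→L] = [1, 0, 8]
r4 m[φ5→D] = [4, 1, 0]
r4 m[φ6→K] = [1, 7, 3]
r4 m[L→φ0] = [7, 5, 18]
r4 m[L→φ1] = [14, 9, 21]
r4 m[L→φ2] = [8, 12, 21]
r4 m[L→φ4] = [13, 13, 18]
r4 m[K→φ0] = [10, 12, 4]
r4 m[K→φ3] = [7, 14, 12]
r4 m[K→φ6] = [15, 12, 10]
r4 m[D→φ0] = [4, 1, 0]
r4 m[D→φ5] = [9, 18, 14]
r5 m[φ0→L] = [7, 8, 8]
r5 m[φ0→K] = [6, 7, 9]
r5 m[φ0→D] = [9, 18, 14]
r5 m[φ1→L] = [0, 4, 5]
r5 m[φ2→L] = [6, 1, 5]
r5 m[φ3→K] = [9, 5, 1]
r5 m[φ4→L] = [1, 0, 8]
r5 m[φ5→D] = [4, 1, 0]
r5 m[φ6→K] = [1, 7, 3]
r5 m[L→φ0] = [7, 5, 18]
r5 m[L→φ1] = [14, 9, 21]
r5 m[L→φ2] = [8, 12, 21]
r5 m[L→φ4] = [13, 13, 18]
r5 m[K→φ0] = [10, 12, 4]
r5 m[K→φ3] = [7, 14, 12]
r5 m[K→φ6] = [15, 12, 10]
r5 m[D→φ0] = [4, 1, 0]
r5 m[D→φ5] = [9, 18, 14]
fixed point reached at round 5
b[D] = ⊗ incoming = [13, 19, 14]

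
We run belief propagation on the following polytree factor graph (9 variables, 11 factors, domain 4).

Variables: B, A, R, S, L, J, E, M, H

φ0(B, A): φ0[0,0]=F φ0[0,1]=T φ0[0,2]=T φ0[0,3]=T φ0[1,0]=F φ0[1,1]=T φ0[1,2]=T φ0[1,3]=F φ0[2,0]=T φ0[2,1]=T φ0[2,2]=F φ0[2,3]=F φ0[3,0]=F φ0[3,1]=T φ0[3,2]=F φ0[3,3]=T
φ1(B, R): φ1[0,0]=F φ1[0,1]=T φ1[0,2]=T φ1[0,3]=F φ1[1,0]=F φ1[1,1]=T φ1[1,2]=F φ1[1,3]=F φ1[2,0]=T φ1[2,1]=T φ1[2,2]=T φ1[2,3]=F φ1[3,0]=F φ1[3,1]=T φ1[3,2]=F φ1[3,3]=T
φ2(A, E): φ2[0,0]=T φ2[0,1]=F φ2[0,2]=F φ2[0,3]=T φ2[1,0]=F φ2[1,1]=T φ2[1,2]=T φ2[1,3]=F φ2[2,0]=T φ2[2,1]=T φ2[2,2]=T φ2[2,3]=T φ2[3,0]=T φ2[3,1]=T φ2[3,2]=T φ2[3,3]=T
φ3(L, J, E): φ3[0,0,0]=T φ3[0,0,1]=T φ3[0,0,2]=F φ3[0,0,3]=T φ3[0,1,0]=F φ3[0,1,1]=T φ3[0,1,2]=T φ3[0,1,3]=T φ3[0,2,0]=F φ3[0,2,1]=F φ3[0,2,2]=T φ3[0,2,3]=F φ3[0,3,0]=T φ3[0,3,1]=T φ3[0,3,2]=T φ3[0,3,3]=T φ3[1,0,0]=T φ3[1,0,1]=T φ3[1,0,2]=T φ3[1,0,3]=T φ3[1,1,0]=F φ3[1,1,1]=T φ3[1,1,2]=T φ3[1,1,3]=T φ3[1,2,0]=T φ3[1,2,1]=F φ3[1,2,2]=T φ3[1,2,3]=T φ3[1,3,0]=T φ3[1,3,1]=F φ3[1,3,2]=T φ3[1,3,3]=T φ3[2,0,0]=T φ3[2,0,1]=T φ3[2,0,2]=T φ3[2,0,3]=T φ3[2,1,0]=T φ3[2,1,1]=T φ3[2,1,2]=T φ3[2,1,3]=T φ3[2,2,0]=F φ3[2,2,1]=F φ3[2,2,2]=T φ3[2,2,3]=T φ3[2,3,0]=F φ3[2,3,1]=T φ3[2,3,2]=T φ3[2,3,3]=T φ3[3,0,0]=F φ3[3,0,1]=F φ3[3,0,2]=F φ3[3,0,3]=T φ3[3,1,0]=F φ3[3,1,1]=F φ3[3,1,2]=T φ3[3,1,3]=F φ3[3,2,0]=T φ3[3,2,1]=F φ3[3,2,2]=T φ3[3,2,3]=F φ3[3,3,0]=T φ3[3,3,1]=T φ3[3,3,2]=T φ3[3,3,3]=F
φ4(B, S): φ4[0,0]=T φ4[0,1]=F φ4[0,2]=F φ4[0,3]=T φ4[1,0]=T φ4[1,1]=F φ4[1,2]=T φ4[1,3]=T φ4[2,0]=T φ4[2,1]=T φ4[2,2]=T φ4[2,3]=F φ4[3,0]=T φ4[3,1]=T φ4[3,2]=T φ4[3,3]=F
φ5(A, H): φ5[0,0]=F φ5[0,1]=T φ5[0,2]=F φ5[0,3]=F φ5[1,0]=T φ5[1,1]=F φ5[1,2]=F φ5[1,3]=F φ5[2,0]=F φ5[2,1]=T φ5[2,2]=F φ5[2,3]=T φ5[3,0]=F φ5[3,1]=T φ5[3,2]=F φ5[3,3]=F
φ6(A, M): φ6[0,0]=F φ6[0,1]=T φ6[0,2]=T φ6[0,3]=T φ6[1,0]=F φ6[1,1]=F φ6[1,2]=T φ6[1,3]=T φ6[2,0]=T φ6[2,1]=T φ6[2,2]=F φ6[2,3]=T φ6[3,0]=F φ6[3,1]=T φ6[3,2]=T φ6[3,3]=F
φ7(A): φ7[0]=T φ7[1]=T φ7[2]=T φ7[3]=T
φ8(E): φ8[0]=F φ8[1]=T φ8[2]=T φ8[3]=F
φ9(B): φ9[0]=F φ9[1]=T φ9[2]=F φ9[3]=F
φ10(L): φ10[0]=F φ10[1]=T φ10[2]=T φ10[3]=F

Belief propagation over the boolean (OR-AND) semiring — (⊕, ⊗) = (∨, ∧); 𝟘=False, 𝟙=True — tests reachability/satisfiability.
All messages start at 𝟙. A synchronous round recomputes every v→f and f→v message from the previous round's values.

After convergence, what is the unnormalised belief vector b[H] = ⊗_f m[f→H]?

b[H] = [T, T, F, T]

init: all messages = 𝟙 over 4 values
r1 m[φ0→B] = [T, T, T, T]
r1 m[φ0→A] = [T, T, T, T]
r1 m[φ1→B] = [T, T, T, T]
r1 m[φ1→R] = [T, T, T, T]
r1 m[φ2→A] = [T, T, T, T]
r1 m[φ2→E] = [T, T, T, T]
r1 m[φ3→L] = [T, T, T, T]
r1 m[φ3→J] = [T, T, T, T]
r1 m[φ3→E] = [T, T, T, T]
r1 m[φ4→B] = [T, T, T, T]
r1 m[φ4→S] = [T, T, T, T]
r1 m[φ5→A] = [T, T, T, T]
r1 m[φ5→H] = [T, T, F, T]
r1 m[φ6→A] = [T, T, T, T]
r1 m[φ6→M] = [T, T, T, T]
r1 m[φ7→A] = [T, T, T, T]
r1 m[φ8→E] = [F, T, T, F]
r1 m[φ9→B] = [F, T, F, F]
r1 m[φ10→L] = [F, T, T, F]
r1 m[B→φ0] = [T, T, T, T]
r1 m[B→φ1] = [T, T, T, T]
r1 m[B→φ4] = [T, T, T, T]
r1 m[B→φ9] = [T, T, T, T]
r1 m[A→φ0] = [T, T, T, T]
r1 m[A→φ2] = [T, T, T, T]
r1 m[A→φ5] = [T, T, T, T]
r1 m[A→φ6] = [T, T, T, T]
r1 m[A→φ7] = [T, T, T, T]
r1 m[R→φ1] = [T, T, T, T]
r1 m[S→φ4] = [T, T, T, T]
r1 m[L→φ3] = [T, T, T, T]
r1 m[L→φ10] = [T, T, T, T]
r1 m[J→φ3] = [T, T, T, T]
r1 m[E→φ2] = [T, T, T, T]
r1 m[E→φ3] = [T, T, T, T]
r1 m[E→φ8] = [T, T, T, T]
r1 m[M→φ6] = [T, T, T, T]
r1 m[H→φ5] = [T, T, T, T]
r2 m[φ0→B] = [T, T, T, T]
r2 m[φ0→A] = [T, T, T, T]
r2 m[φ1→B] = [T, T, T, T]
r2 m[φ1→R] = [T, T, T, T]
r2 m[φ2→A] = [T, T, T, T]
r2 m[φ2→E] = [T, T, T, T]
r2 m[φ3→L] = [T, T, T, T]
r2 m[φ3→J] = [T, T, T, T]
r2 m[φ3→E] = [T, T, T, T]
r2 m[φ4→B] = [T, T, T, T]
r2 m[φ4→S] = [T, T, T, T]
r2 m[φ5→A] = [T, T, T, T]
r2 m[φ5→H] = [T, T, F, T]
r2 m[φ6→A] = [T, T, T, T]
r2 m[φ6→M] = [T, T, T, T]
r2 m[φ7→A] = [T, T, T, T]
r2 m[φ8→E] = [F, T, T, F]
r2 m[φ9→B] = [F, T, F, F]
r2 m[φ10→L] = [F, T, T, F]
r2 m[B→φ0] = [F, T, F, F]
r2 m[B→φ1] = [F, T, F, F]
r2 m[B→φ4] = [F, T, F, F]
r2 m[B→φ9] = [T, T, T, T]
r2 m[A→φ0] = [T, T, T, T]
r2 m[A→φ2] = [T, T, T, T]
r2 m[A→φ5] = [T, T, T, T]
r2 m[A→φ6] = [T, T, T, T]
r2 m[A→φ7] = [T, T, T, T]
r2 m[R→φ1] = [T, T, T, T]
r2 m[S→φ4] = [T, T, T, T]
r2 m[L→φ3] = [F, T, T, F]
r2 m[L→φ10] = [T, T, T, T]
r2 m[J→φ3] = [T, T, T, T]
r2 m[E→φ2] = [F, T, T, F]
r2 m[E→φ3] = [F, T, T, F]
r2 m[E→φ8] = [T, T, T, T]
r2 m[M→φ6] = [T, T, T, T]
r2 m[H→φ5] = [T, T, T, T]
r3 m[φ0→B] = [T, T, T, T]
r3 m[φ0→A] = [F, T, T, F]
r3 m[φ1→B] = [T, T, T, T]
r3 m[φ1→R] = [F, T, F, F]
r3 m[φ2→A] = [F, T, T, T]
r3 m[φ2→E] = [T, T, T, T]
r3 m[φ3→L] = [T, T, T, T]
r3 m[φ3→J] = [T, T, T, T]
r3 m[φ3→E] = [T, T, T, T]
r3 m[φ4→B] = [T, T, T, T]
r3 m[φ4→S] = [T, F, T, T]
r3 m[φ5→A] = [T, T, T, T]
r3 m[φ5→H] = [T, T, F, T]
r3 m[φ6→A] = [T, T, T, T]
r3 m[φ6→M] = [T, T, T, T]
r3 m[φ7→A] = [T, T, T, T]
r3 m[φ8→E] = [F, T, T, F]
r3 m[φ9→B] = [F, T, F, F]
r3 m[φ10→L] = [F, T, T, F]
r3 m[B→φ0] = [F, T, F, F]
r3 m[B→φ1] = [F, T, F, F]
r3 m[B→φ4] = [F, T, F, F]
r3 m[B→φ9] = [T, T, T, T]
r3 m[A→φ0] = [T, T, T, T]
r3 m[A→φ2] = [T, T, T, T]
r3 m[A→φ5] = [T, T, T, T]
r3 m[A→φ6] = [T, T, T, T]
r3 m[A→φ7] = [T, T, T, T]
r3 m[R→φ1] = [T, T, T, T]
r3 m[S→φ4] = [T, T, T, T]
r3 m[L→φ3] = [F, T, T, F]
r3 m[L→φ10] = [T, T, T, T]
r3 m[J→φ3] = [T, T, T, T]
r3 m[E→φ2] = [F, T, T, F]
r3 m[E→φ3] = [F, T, T, F]
r3 m[E→φ8] = [T, T, T, T]
r3 m[M→φ6] = [T, T, T, T]
r3 m[H→φ5] = [T, T, T, T]
r4 m[φ0→B] = [T, T, T, T]
r4 m[φ0→A] = [F, T, T, F]
r4 m[φ1→B] = [T, T, T, T]
r4 m[φ1→R] = [F, T, F, F]
r4 m[φ2→A] = [F, T, T, T]
r4 m[φ2→E] = [T, T, T, T]
r4 m[φ3→L] = [T, T, T, T]
r4 m[φ3→J] = [T, T, T, T]
r4 m[φ3→E] = [T, T, T, T]
r4 m[φ4→B] = [T, T, T, T]
r4 m[φ4→S] = [T, F, T, T]
r4 m[φ5→A] = [T, T, T, T]
r4 m[φ5→H] = [T, T, F, T]
r4 m[φ6→A] = [T, T, T, T]
r4 m[φ6→M] = [T, T, T, T]
r4 m[φ7→A] = [T, T, T, T]
r4 m[φ8→E] = [F, T, T, F]
r4 m[φ9→B] = [F, T, F, F]
r4 m[φ10→L] = [F, T, T, F]
r4 m[B→φ0] = [F, T, F, F]
r4 m[B→φ1] = [F, T, F, F]
r4 m[B→φ4] = [F, T, F, F]
r4 m[B→φ9] = [T, T, T, T]
r4 m[A→φ0] = [F, T, T, T]
r4 m[A→φ2] = [F, T, T, F]
r4 m[A→φ5] = [F, T, T, F]
r4 m[A→φ6] = [F, T, T, F]
r4 m[A→φ7] = [F, T, T, F]
r4 m[R→φ1] = [T, T, T, T]
r4 m[S→φ4] = [T, T, T, T]
r4 m[L→φ3] = [F, T, T, F]
r4 m[L→φ10] = [T, T, T, T]
r4 m[J→φ3] = [T, T, T, T]
r4 m[E→φ2] = [F, T, T, F]
r4 m[E→φ3] = [F, T, T, F]
r4 m[E→φ8] = [T, T, T, T]
r4 m[M→φ6] = [T, T, T, T]
r4 m[H→φ5] = [T, T, T, T]
r5 m[φ0→B] = [T, T, T, T]
r5 m[φ0→A] = [F, T, T, F]
r5 m[φ1→B] = [T, T, T, T]
r5 m[φ1→R] = [F, T, F, F]
r5 m[φ2→A] = [F, T, T, T]
r5 m[φ2→E] = [T, T, T, T]
r5 m[φ3→L] = [T, T, T, T]
r5 m[φ3→J] = [T, T, T, T]
r5 m[φ3→E] = [T, T, T, T]
r5 m[φ4→B] = [T, T, T, T]
r5 m[φ4→S] = [T, F, T, T]
r5 m[φ5→A] = [T, T, T, T]
r5 m[φ5→H] = [T, T, F, T]
r5 m[φ6→A] = [T, T, T, T]
r5 m[φ6→M] = [T, T, T, T]
r5 m[φ7→A] = [T, T, T, T]
r5 m[φ8→E] = [F, T, T, F]
r5 m[φ9→B] = [F, T, F, F]
r5 m[φ10→L] = [F, T, T, F]
r5 m[B→φ0] = [F, T, F, F]
r5 m[B→φ1] = [F, T, F, F]
r5 m[B→φ4] = [F, T, F, F]
r5 m[B→φ9] = [T, T, T, T]
r5 m[A→φ0] = [F, T, T, T]
r5 m[A→φ2] = [F, T, T, F]
r5 m[A→φ5] = [F, T, T, F]
r5 m[A→φ6] = [F, T, T, F]
r5 m[A→φ7] = [F, T, T, F]
r5 m[R→φ1] = [T, T, T, T]
r5 m[S→φ4] = [T, T, T, T]
r5 m[L→φ3] = [F, T, T, F]
r5 m[L→φ10] = [T, T, T, T]
r5 m[J→φ3] = [T, T, T, T]
r5 m[E→φ2] = [F, T, T, F]
r5 m[E→φ3] = [F, T, T, F]
r5 m[E→φ8] = [T, T, T, T]
r5 m[M→φ6] = [T, T, T, T]
r5 m[H→φ5] = [T, T, T, T]
fixed point reached at round 5
b[H] = ⊗ incoming = [T, T, F, T]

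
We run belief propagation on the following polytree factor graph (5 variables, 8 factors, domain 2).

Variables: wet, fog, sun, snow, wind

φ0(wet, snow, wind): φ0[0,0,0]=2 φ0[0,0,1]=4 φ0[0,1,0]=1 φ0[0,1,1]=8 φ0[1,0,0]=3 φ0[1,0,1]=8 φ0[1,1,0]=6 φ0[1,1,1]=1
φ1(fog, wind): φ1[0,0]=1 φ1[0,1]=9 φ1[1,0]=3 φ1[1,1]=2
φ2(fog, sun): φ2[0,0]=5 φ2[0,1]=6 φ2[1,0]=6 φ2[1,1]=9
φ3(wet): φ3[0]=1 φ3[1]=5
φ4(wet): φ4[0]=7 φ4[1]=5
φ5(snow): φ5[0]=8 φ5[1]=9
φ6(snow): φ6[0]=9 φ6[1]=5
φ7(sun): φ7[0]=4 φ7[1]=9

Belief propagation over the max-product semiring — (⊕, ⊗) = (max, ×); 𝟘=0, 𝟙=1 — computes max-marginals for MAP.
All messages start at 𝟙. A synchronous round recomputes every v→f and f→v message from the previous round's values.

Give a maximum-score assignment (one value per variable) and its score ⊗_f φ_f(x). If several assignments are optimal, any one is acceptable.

init: all messages = 𝟙 over 2 values
r1 m[φ0→wet] = [8, 8]
r1 m[φ0→snow] = [8, 8]
r1 m[φ0→wind] = [6, 8]
r1 m[φ1→fog] = [9, 3]
r1 m[φ1→wind] = [3, 9]
r1 m[φ2→fog] = [6, 9]
r1 m[φ2→sun] = [6, 9]
r1 m[φ3→wet] = [1, 5]
r1 m[φ4→wet] = [7, 5]
r1 m[φ5→snow] = [8, 9]
r1 m[φ6→snow] = [9, 5]
r1 m[φ7→sun] = [4, 9]
r1 m[wet→φ0] = [1, 1]
r1 m[wet→φ3] = [1, 1]
r1 m[wet→φ4] = [1, 1]
r1 m[fog→φ1] = [1, 1]
r1 m[fog→φ2] = [1, 1]
r1 m[sun→φ2] = [1, 1]
r1 m[sun→φ7] = [1, 1]
r1 m[snow→φ0] = [1, 1]
r1 m[snow→φ5] = [1, 1]
r1 m[snow→φ6] = [1, 1]
r1 m[wind→φ0] = [1, 1]
r1 m[wind→φ1] = [1, 1]
r2 m[φ0→wet] = [8, 8]
r2 m[φ0→snow] = [8, 8]
r2 m[φ0→wind] = [6, 8]
r2 m[φ1→fog] = [9, 3]
r2 m[φ1→wind] = [3, 9]
r2 m[φ2→fog] = [6, 9]
r2 m[φ2→sun] = [6, 9]
r2 m[φ3→wet] = [1, 5]
r2 m[φ4→wet] = [7, 5]
r2 m[φ5→snow] = [8, 9]
r2 m[φ6→snow] = [9, 5]
r2 m[φ7→sun] = [4, 9]
r2 m[wet→φ0] = [7, 25]
r2 m[wet→φ3] = [56, 40]
r2 m[wet→φ4] = [8, 40]
r2 m[fog→φ1] = [6, 9]
r2 m[fog→φ2] = [9, 3]
r2 m[sun→φ2] = [4, 9]
r2 m[sun→φ7] = [6, 9]
r2 m[snow→φ0] = [72, 45]
r2 m[snow→φ5] = [72, 40]
r2 m[snow→φ6] = [64, 72]
r2 m[wind→φ0] = [3, 9]
r2 m[wind→φ1] = [6, 8]
r3 m[φ0→wet] = [3240, 5184]
r3 m[φ0→snow] = [1800, 504]
r3 m[φ0→wind] = [6750, 14400]
r3 m[φ1→fog] = [72, 18]
r3 m[φ1→wind] = [27, 54]
r3 m[φ2→fog] = [54, 81]
r3 m[φ2→sun] = [45, 54]
r3 m[φ3→wet] = [1, 5]
r3 m[φ4→wet] = [7, 5]
r3 m[φ5→snow] = [8, 9]
r3 m[φ6→snow] = [9, 5]
r3 m[φ7→sun] = [4, 9]
r3 m[wet→φ0] = [7, 25]
r3 m[wet→φ3] = [56, 40]
r3 m[wet→φ4] = [8, 40]
r3 m[fog→φ1] = [6, 9]
r3 m[fog→φ2] = [9, 3]
r3 m[sun→φ2] = [4, 9]
r3 m[sun→φ7] = [6, 9]
r3 m[snow→φ0] = [72, 45]
r3 m[snow→φ5] = [72, 40]
r3 m[snow→φ6] = [64, 72]
r3 m[wind→φ0] = [3, 9]
r3 m[wind→φ1] = [6, 8]
r4 m[φ0→wet] = [3240, 5184]
r4 m[φ0→snow] = [1800, 504]
r4 m[φ0→wind] = [6750, 14400]
r4 m[φ1→fog] = [72, 18]
r4 m[φ1→wind] = [27, 54]
r4 m[φ2→fog] = [54, 81]
r4 m[φ2→sun] = [45, 54]
r4 m[φ3→wet] = [1, 5]
r4 m[φ4→wet] = [7, 5]
r4 m[φ5→snow] = [8, 9]
r4 m[φ6→snow] = [9, 5]
r4 m[φ7→sun] = [4, 9]
r4 m[wet→φ0] = [7, 25]
r4 m[wet→φ3] = [22680, 25920]
r4 m[wet→φ4] = [3240, 25920]
r4 m[fog→φ1] = [54, 81]
r4 m[fog→φ2] = [72, 18]
r4 m[sun→φ2] = [4, 9]
r4 m[sun→φ7] = [45, 54]
r4 m[snow→φ0] = [72, 45]
r4 m[snow→φ5] = [16200, 2520]
r4 m[snow→φ6] = [14400, 4536]
r4 m[wind→φ0] = [27, 54]
r4 m[wind→φ1] = [6750, 14400]
r5 m[φ0→wet] = [19440, 31104]
r5 m[φ0→snow] = [10800, 4050]
r5 m[φ0→wind] = [6750, 14400]
r5 m[φ1→fog] = [129600, 28800]
r5 m[φ1→wind] = [243, 486]
r5 m[φ2→fog] = [54, 81]
r5 m[φ2→sun] = [360, 432]
r5 m[φ3→wet] = [1, 5]
r5 m[φ4→wet] = [7, 5]
r5 m[φ5→snow] = [8, 9]
r5 m[φ6→snow] = [9, 5]
r5 m[φ7→sun] = [4, 9]
r5 m[wet→φ0] = [7, 25]
r5 m[wet→φ3] = [22680, 25920]
r5 m[wet→φ4] = [3240, 25920]
r5 m[fog→φ1] = [54, 81]
r5 m[fog→φ2] = [72, 18]
r5 m[sun→φ2] = [4, 9]
r5 m[sun→φ7] = [45, 54]
r5 m[snow→φ0] = [72, 45]
r5 m[snow→φ5] = [16200, 2520]
r5 m[snow→φ6] = [14400, 4536]
r5 m[wind→φ0] = [27, 54]
r5 m[wind→φ1] = [6750, 14400]
r6 m[φ0→wet] = [19440, 31104]
r6 m[φ0→snow] = [10800, 4050]
r6 m[φ0→wind] = [6750, 14400]
r6 m[φ1→fog] = [129600, 28800]
r6 m[φ1→wind] = [243, 486]
r6 m[φ2→fog] = [54, 81]
r6 m[φ2→sun] = [360, 432]
r6 m[φ3→wet] = [1, 5]
r6 m[φ4→wet] = [7, 5]
r6 m[φ5→snow] = [8, 9]
r6 m[φ6→snow] = [9, 5]
r6 m[φ7→sun] = [4, 9]
r6 m[wet→φ0] = [7, 25]
r6 m[wet→φ3] = [136080, 155520]
r6 m[wet→φ4] = [19440, 155520]
r6 m[fog→φ1] = [54, 81]
r6 m[fog→φ2] = [129600, 28800]
r6 m[sun→φ2] = [4, 9]
r6 m[sun→φ7] = [360, 432]
r6 m[snow→φ0] = [72, 45]
r6 m[snow→φ5] = [97200, 20250]
r6 m[snow→φ6] = [86400, 36450]
r6 m[wind→φ0] = [243, 486]
r6 m[wind→φ1] = [6750, 14400]
r7 m[φ0→wet] = [174960, 279936]
r7 m[φ0→snow] = [97200, 36450]
r7 m[φ0→wind] = [6750, 14400]
r7 m[φ1→fog] = [129600, 28800]
r7 m[φ1→wind] = [243, 486]
r7 m[φ2→fog] = [54, 81]
r7 m[φ2→sun] = [648000, 777600]
r7 m[φ3→wet] = [1, 5]
r7 m[φ4→wet] = [7, 5]
r7 m[φ5→snow] = [8, 9]
r7 m[φ6→snow] = [9, 5]
r7 m[φ7→sun] = [4, 9]
r7 m[wet→φ0] = [7, 25]
r7 m[wet→φ3] = [136080, 155520]
r7 m[wet→φ4] = [19440, 155520]
r7 m[fog→φ1] = [54, 81]
r7 m[fog→φ2] = [129600, 28800]
r7 m[sun→φ2] = [4, 9]
r7 m[sun→φ7] = [360, 432]
r7 m[snow→φ0] = [72, 45]
r7 m[snow→φ5] = [97200, 20250]
r7 m[snow→φ6] = [86400, 36450]
r7 m[wind→φ0] = [243, 486]
r7 m[wind→φ1] = [6750, 14400]
r8 m[φ0→wet] = [174960, 279936]
r8 m[φ0→snow] = [97200, 36450]
r8 m[φ0→wind] = [6750, 14400]
r8 m[φ1→fog] = [129600, 28800]
r8 m[φ1→wind] = [243, 486]
r8 m[φ2→fog] = [54, 81]
r8 m[φ2→sun] = [648000, 777600]
r8 m[φ3→wet] = [1, 5]
r8 m[φ4→wet] = [7, 5]
r8 m[φ5→snow] = [8, 9]
r8 m[φ6→snow] = [9, 5]
r8 m[φ7→sun] = [4, 9]
r8 m[wet→φ0] = [7, 25]
r8 m[wet→φ3] = [1224720, 1399680]
r8 m[wet→φ4] = [174960, 1399680]
r8 m[fog→φ1] = [54, 81]
r8 m[fog→φ2] = [129600, 28800]
r8 m[sun→φ2] = [4, 9]
r8 m[sun→φ7] = [648000, 777600]
r8 m[snow→φ0] = [72, 45]
r8 m[snow→φ5] = [874800, 182250]
r8 m[snow→φ6] = [777600, 328050]
r8 m[wind→φ0] = [243, 486]
r8 m[wind→φ1] = [6750, 14400]
r9 m[φ0→wet] = [174960, 279936]
r9 m[φ0→snow] = [97200, 36450]
r9 m[φ0→wind] = [6750, 14400]
r9 m[φ1→fog] = [129600, 28800]
r9 m[φ1→wind] = [243, 486]
r9 m[φ2→fog] = [54, 81]
r9 m[φ2→sun] = [648000, 777600]
r9 m[φ3→wet] = [1, 5]
r9 m[φ4→wet] = [7, 5]
r9 m[φ5→snow] = [8, 9]
r9 m[φ6→snow] = [9, 5]
r9 m[φ7→sun] = [4, 9]
r9 m[wet→φ0] = [7, 25]
r9 m[wet→φ3] = [1224720, 1399680]
r9 m[wet→φ4] = [174960, 1399680]
r9 m[fog→φ1] = [54, 81]
r9 m[fog→φ2] = [129600, 28800]
r9 m[sun→φ2] = [4, 9]
r9 m[sun→φ7] = [648000, 777600]
r9 m[snow→φ0] = [72, 45]
r9 m[snow→φ5] = [874800, 182250]
r9 m[snow→φ6] = [777600, 328050]
r9 m[wind→φ0] = [243, 486]
r9 m[wind→φ1] = [6750, 14400]
fixed point reached at round 9
traceback from wet: (wet=1, fog=0, sun=1, snow=0, wind=1), score=6998400

assignment: (wet=1, fog=0, sun=1, snow=0, wind=1); score = 6998400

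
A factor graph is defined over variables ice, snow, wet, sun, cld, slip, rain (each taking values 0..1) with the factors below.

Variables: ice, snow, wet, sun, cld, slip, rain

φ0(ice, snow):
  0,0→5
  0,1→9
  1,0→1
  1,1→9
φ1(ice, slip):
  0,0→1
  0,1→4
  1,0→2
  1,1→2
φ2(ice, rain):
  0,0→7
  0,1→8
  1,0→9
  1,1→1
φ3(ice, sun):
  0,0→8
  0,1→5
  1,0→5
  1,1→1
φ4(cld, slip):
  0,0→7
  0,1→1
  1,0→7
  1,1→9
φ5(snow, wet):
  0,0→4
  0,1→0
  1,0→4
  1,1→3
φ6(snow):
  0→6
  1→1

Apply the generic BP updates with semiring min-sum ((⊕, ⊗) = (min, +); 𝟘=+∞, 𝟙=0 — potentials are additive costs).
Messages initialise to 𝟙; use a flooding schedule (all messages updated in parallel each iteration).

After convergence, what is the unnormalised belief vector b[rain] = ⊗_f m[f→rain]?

init: all messages = 𝟙 over 2 values
r1 m[φ0→ice] = [5, 1]
r1 m[φ0→snow] = [1, 9]
r1 m[φ1→ice] = [1, 2]
r1 m[φ1→slip] = [1, 2]
r1 m[φ2→ice] = [7, 1]
r1 m[φ2→rain] = [7, 1]
r1 m[φ3→ice] = [5, 1]
r1 m[φ3→sun] = [5, 1]
r1 m[φ4→cld] = [1, 7]
r1 m[φ4→slip] = [7, 1]
r1 m[φ5→snow] = [0, 3]
r1 m[φ5→wet] = [4, 0]
r1 m[φ6→snow] = [6, 1]
r1 m[ice→φ0] = [0, 0]
r1 m[ice→φ1] = [0, 0]
r1 m[ice→φ2] = [0, 0]
r1 m[ice→φ3] = [0, 0]
r1 m[snow→φ0] = [0, 0]
r1 m[snow→φ5] = [0, 0]
r1 m[snow→φ6] = [0, 0]
r1 m[wet→φ5] = [0, 0]
r1 m[sun→φ3] = [0, 0]
r1 m[cld→φ4] = [0, 0]
r1 m[slip→φ1] = [0, 0]
r1 m[slip→φ4] = [0, 0]
r1 m[rain→φ2] = [0, 0]
r2 m[φ0→ice] = [5, 1]
r2 m[φ0→snow] = [1, 9]
r2 m[φ1→ice] = [1, 2]
r2 m[φ1→slip] = [1, 2]
r2 m[φ2→ice] = [7, 1]
r2 m[φ2→rain] = [7, 1]
r2 m[φ3→ice] = [5, 1]
r2 m[φ3→sun] = [5, 1]
r2 m[φ4→cld] = [1, 7]
r2 m[φ4→slip] = [7, 1]
r2 m[φ5→snow] = [0, 3]
r2 m[φ5→wet] = [4, 0]
r2 m[φ6→snow] = [6, 1]
r2 m[ice→φ0] = [13, 4]
r2 m[ice→φ1] = [17, 3]
r2 m[ice→φ2] = [11, 4]
r2 m[ice→φ3] = [13, 4]
r2 m[snow→φ0] = [6, 4]
r2 m[snow→φ5] = [7, 10]
r2 m[snow→φ6] = [1, 12]
r2 m[wet→φ5] = [0, 0]
r2 m[sun→φ3] = [0, 0]
r2 m[cld→φ4] = [0, 0]
r2 m[slip→φ1] = [7, 1]
r2 m[slip→φ4] = [1, 2]
r2 m[rain→φ2] = [0, 0]
r3 m[φ0→ice] = [11, 7]
r3 m[φ0→snow] = [5, 13]
r3 m[φ1→ice] = [5, 3]
r3 m[φ1→slip] = [5, 5]
r3 m[φ2→ice] = [7, 1]
r3 m[φ2→rain] = [13, 5]
r3 m[φ3→ice] = [5, 1]
r3 m[φ3→sun] = [9, 5]
r3 m[φ4→cld] = [3, 8]
r3 m[φ4→slip] = [7, 1]
r3 m[φ5→snow] = [0, 3]
r3 m[φ5→wet] = [11, 7]
r3 m[φ6→snow] = [6, 1]
r3 m[ice→φ0] = [13, 4]
r3 m[ice→φ1] = [17, 3]
r3 m[ice→φ2] = [11, 4]
r3 m[ice→φ3] = [13, 4]
r3 m[snow→φ0] = [6, 4]
r3 m[snow→φ5] = [7, 10]
r3 m[snow→φ6] = [1, 12]
r3 m[wet→φ5] = [0, 0]
r3 m[sun→φ3] = [0, 0]
r3 m[cld→φ4] = [0, 0]
r3 m[slip→φ1] = [7, 1]
r3 m[slip→φ4] = [1, 2]
r3 m[rain→φ2] = [0, 0]
r4 m[φ0→ice] = [11, 7]
r4 m[φ0→snow] = [5, 13]
r4 m[φ1→ice] = [5, 3]
r4 m[φ1→slip] = [5, 5]
r4 m[φ2→ice] = [7, 1]
r4 m[φ2→rain] = [13, 5]
r4 m[φ3→ice] = [5, 1]
r4 m[φ3→sun] = [9, 5]
r4 m[φ4→cld] = [3, 8]
r4 m[φ4→slip] = [7, 1]
r4 m[φ5→snow] = [0, 3]
r4 m[φ5→wet] = [11, 7]
r4 m[φ6→snow] = [6, 1]
r4 m[ice→φ0] = [17, 5]
r4 m[ice→φ1] = [23, 9]
r4 m[ice→φ2] = [21, 11]
r4 m[ice→φ3] = [23, 11]
r4 m[snow→φ0] = [6, 4]
r4 m[snow→φ5] = [11, 14]
r4 m[snow→φ6] = [5, 16]
r4 m[wet→φ5] = [0, 0]
r4 m[sun→φ3] = [0, 0]
r4 m[cld→φ4] = [0, 0]
r4 m[slip→φ1] = [7, 1]
r4 m[slip→φ4] = [5, 5]
r4 m[rain→φ2] = [0, 0]
r5 m[φ0→ice] = [11, 7]
r5 m[φ0→snow] = [6, 14]
r5 m[φ1→ice] = [5, 3]
r5 m[φ1→slip] = [11, 11]
r5 m[φ2→ice] = [7, 1]
r5 m[φ2→rain] = [20, 12]
r5 m[φ3→ice] = [5, 1]
r5 m[φ3→sun] = [16, 12]
r5 m[φ4→cld] = [6, 12]
r5 m[φ4→slip] = [7, 1]
r5 m[φ5→snow] = [0, 3]
r5 m[φ5→wet] = [15, 11]
r5 m[φ6→snow] = [6, 1]
r5 m[ice→φ0] = [17, 5]
r5 m[ice→φ1] = [23, 9]
r5 m[ice→φ2] = [21, 11]
r5 m[ice→φ3] = [23, 11]
r5 m[snow→φ0] = [6, 4]
r5 m[snow→φ5] = [11, 14]
r5 m[snow→φ6] = [5, 16]
r5 m[wet→φ5] = [0, 0]
r5 m[sun→φ3] = [0, 0]
r5 m[cld→φ4] = [0, 0]
r5 m[slip→φ1] = [7, 1]
r5 m[slip→φ4] = [5, 5]
r5 m[rain→φ2] = [0, 0]
r6 m[φ0→ice] = [11, 7]
r6 m[φ0→snow] = [6, 14]
r6 m[φ1→ice] = [5, 3]
r6 m[φ1→slip] = [11, 11]
r6 m[φ2→ice] = [7, 1]
r6 m[φ2→rain] = [20, 12]
r6 m[φ3→ice] = [5, 1]
r6 m[φ3→sun] = [16, 12]
r6 m[φ4→cld] = [6, 12]
r6 m[φ4→slip] = [7, 1]
r6 m[φ5→snow] = [0, 3]
r6 m[φ5→wet] = [15, 11]
r6 m[φ6→snow] = [6, 1]
r6 m[ice→φ0] = [17, 5]
r6 m[ice→φ1] = [23, 9]
r6 m[ice→φ2] = [21, 11]
r6 m[ice→φ3] = [23, 11]
r6 m[snow→φ0] = [6, 4]
r6 m[snow→φ5] = [12, 15]
r6 m[snow→φ6] = [6, 17]
r6 m[wet→φ5] = [0, 0]
r6 m[sun→φ3] = [0, 0]
r6 m[cld→φ4] = [0, 0]
r6 m[slip→φ1] = [7, 1]
r6 m[slip→φ4] = [11, 11]
r6 m[rain→φ2] = [0, 0]
r7 m[φ0→ice] = [11, 7]
r7 m[φ0→snow] = [6, 14]
r7 m[φ1→ice] = [5, 3]
r7 m[φ1→slip] = [11, 11]
r7 m[φ2→ice] = [7, 1]
r7 m[φ2→rain] = [20, 12]
r7 m[φ3→ice] = [5, 1]
r7 m[φ3→sun] = [16, 12]
r7 m[φ4→cld] = [12, 18]
r7 m[φ4→slip] = [7, 1]
r7 m[φ5→snow] = [0, 3]
r7 m[φ5→wet] = [16, 12]
r7 m[φ6→snow] = [6, 1]
r7 m[ice→φ0] = [17, 5]
r7 m[ice→φ1] = [23, 9]
r7 m[ice→φ2] = [21, 11]
r7 m[ice→φ3] = [23, 11]
r7 m[snow→φ0] = [6, 4]
r7 m[snow→φ5] = [12, 15]
r7 m[snow→φ6] = [6, 17]
r7 m[wet→φ5] = [0, 0]
r7 m[sun→φ3] = [0, 0]
r7 m[cld→φ4] = [0, 0]
r7 m[slip→φ1] = [7, 1]
r7 m[slip→φ4] = [11, 11]
r7 m[rain→φ2] = [0, 0]
r8 m[φ0→ice] = [11, 7]
r8 m[φ0→snow] = [6, 14]
r8 m[φ1→ice] = [5, 3]
r8 m[φ1→slip] = [11, 11]
r8 m[φ2→ice] = [7, 1]
r8 m[φ2→rain] = [20, 12]
r8 m[φ3→ice] = [5, 1]
r8 m[φ3→sun] = [16, 12]
r8 m[φ4→cld] = [12, 18]
r8 m[φ4→slip] = [7, 1]
r8 m[φ5→snow] = [0, 3]
r8 m[φ5→wet] = [16, 12]
r8 m[φ6→snow] = [6, 1]
r8 m[ice→φ0] = [17, 5]
r8 m[ice→φ1] = [23, 9]
r8 m[ice→φ2] = [21, 11]
r8 m[ice→φ3] = [23, 11]
r8 m[snow→φ0] = [6, 4]
r8 m[snow→φ5] = [12, 15]
r8 m[snow→φ6] = [6, 17]
r8 m[wet→φ5] = [0, 0]
r8 m[sun→φ3] = [0, 0]
r8 m[cld→φ4] = [0, 0]
r8 m[slip→φ1] = [7, 1]
r8 m[slip→φ4] = [11, 11]
r8 m[rain→φ2] = [0, 0]
fixed point reached at round 8
b[rain] = ⊗ incoming = [20, 12]

b[rain] = [20, 12]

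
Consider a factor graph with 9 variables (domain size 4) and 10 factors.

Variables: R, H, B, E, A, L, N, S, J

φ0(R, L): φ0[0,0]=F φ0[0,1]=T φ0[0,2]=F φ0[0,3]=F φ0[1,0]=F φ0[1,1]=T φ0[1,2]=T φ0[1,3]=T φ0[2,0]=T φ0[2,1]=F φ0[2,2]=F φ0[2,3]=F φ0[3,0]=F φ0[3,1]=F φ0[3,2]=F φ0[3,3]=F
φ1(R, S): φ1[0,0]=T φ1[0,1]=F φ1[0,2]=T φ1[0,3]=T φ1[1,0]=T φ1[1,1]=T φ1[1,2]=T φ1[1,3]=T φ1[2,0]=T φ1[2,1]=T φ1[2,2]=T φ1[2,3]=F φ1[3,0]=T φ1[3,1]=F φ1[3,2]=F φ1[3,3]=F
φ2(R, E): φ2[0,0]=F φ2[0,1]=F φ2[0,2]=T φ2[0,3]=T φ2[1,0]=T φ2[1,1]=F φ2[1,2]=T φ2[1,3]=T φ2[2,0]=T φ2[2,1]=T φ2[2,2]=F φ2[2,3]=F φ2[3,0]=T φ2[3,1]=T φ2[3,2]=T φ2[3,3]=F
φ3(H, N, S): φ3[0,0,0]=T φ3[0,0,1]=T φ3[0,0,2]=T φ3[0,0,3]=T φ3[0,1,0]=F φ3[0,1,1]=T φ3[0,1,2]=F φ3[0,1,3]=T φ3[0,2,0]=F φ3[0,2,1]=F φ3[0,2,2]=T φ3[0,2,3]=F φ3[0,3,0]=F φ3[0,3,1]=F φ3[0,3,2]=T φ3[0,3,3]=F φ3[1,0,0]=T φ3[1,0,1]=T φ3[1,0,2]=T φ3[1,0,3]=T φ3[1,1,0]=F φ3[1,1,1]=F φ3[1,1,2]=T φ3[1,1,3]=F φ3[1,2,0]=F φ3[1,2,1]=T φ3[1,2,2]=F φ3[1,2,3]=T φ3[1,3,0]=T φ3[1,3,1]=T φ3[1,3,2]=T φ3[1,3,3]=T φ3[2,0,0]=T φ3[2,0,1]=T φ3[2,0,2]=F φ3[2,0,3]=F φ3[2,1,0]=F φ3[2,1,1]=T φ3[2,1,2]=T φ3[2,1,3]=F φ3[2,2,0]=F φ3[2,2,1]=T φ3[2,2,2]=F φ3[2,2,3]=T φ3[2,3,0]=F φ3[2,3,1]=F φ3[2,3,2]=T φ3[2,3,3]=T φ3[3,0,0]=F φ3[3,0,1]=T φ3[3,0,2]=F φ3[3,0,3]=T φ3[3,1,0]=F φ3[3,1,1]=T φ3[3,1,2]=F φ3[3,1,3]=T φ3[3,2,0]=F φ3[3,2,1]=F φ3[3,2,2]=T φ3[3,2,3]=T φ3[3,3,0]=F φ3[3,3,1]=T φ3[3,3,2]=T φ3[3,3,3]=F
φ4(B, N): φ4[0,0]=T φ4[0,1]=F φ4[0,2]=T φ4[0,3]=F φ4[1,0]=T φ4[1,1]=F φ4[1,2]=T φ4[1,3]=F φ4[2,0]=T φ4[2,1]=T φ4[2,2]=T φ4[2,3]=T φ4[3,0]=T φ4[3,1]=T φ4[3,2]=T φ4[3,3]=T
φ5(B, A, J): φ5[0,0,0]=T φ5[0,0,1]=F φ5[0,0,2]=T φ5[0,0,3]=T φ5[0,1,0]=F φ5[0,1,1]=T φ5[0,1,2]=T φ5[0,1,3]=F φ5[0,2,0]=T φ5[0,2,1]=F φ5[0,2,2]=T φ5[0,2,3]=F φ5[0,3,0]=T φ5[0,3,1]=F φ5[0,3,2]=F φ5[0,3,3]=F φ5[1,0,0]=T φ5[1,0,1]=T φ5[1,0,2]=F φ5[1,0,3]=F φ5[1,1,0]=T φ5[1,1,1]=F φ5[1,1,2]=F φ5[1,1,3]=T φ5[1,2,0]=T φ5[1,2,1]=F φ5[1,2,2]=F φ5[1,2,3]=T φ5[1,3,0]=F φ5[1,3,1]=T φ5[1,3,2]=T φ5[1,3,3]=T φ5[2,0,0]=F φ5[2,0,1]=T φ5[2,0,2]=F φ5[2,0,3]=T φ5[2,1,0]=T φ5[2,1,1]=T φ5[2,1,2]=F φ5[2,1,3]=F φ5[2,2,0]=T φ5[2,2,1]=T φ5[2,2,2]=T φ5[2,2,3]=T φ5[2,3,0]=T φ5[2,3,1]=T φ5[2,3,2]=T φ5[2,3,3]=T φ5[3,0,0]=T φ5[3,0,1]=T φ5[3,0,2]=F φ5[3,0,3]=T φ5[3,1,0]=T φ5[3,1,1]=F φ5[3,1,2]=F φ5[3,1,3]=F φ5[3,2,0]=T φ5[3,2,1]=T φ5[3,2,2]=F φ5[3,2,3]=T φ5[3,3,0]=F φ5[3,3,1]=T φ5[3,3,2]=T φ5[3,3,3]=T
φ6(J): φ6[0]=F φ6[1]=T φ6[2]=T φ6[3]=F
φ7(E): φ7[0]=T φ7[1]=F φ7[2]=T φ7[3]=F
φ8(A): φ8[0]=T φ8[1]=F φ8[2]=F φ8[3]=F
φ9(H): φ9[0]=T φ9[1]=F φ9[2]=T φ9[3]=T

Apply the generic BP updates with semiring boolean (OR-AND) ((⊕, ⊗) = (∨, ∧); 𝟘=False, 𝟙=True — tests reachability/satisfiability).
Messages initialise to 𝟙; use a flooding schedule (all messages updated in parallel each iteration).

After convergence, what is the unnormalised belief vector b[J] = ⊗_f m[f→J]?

b[J] = [F, T, T, F]

init: all messages = 𝟙 over 4 values
r1 m[φ0→R] = [T, T, T, F]
r1 m[φ0→L] = [T, T, T, T]
r1 m[φ1→R] = [T, T, T, T]
r1 m[φ1→S] = [T, T, T, T]
r1 m[φ2→R] = [T, T, T, T]
r1 m[φ2→E] = [T, T, T, T]
r1 m[φ3→H] = [T, T, T, T]
r1 m[φ3→N] = [T, T, T, T]
r1 m[φ3→S] = [T, T, T, T]
r1 m[φ4→B] = [T, T, T, T]
r1 m[φ4→N] = [T, T, T, T]
r1 m[φ5→B] = [T, T, T, T]
r1 m[φ5→A] = [T, T, T, T]
r1 m[φ5→J] = [T, T, T, T]
r1 m[φ6→J] = [F, T, T, F]
r1 m[φ7→E] = [T, F, T, F]
r1 m[φ8→A] = [T, F, F, F]
r1 m[φ9→H] = [T, F, T, T]
r1 m[R→φ0] = [T, T, T, T]
r1 m[R→φ1] = [T, T, T, T]
r1 m[R→φ2] = [T, T, T, T]
r1 m[H→φ3] = [T, T, T, T]
r1 m[H→φ9] = [T, T, T, T]
r1 m[B→φ4] = [T, T, T, T]
r1 m[B→φ5] = [T, T, T, T]
r1 m[E→φ2] = [T, T, T, T]
r1 m[E→φ7] = [T, T, T, T]
r1 m[A→φ5] = [T, T, T, T]
r1 m[A→φ8] = [T, T, T, T]
r1 m[L→φ0] = [T, T, T, T]
r1 m[N→φ3] = [T, T, T, T]
r1 m[N→φ4] = [T, T, T, T]
r1 m[S→φ1] = [T, T, T, T]
r1 m[S→φ3] = [T, T, T, T]
r1 m[J→φ5] = [T, T, T, T]
r1 m[J→φ6] = [T, T, T, T]
r2 m[φ0→R] = [T, T, T, F]
r2 m[φ0→L] = [T, T, T, T]
r2 m[φ1→R] = [T, T, T, T]
r2 m[φ1→S] = [T, T, T, T]
r2 m[φ2→R] = [T, T, T, T]
r2 m[φ2→E] = [T, T, T, T]
r2 m[φ3→H] = [T, T, T, T]
r2 m[φ3→N] = [T, T, T, T]
r2 m[φ3→S] = [T, T, T, T]
r2 m[φ4→B] = [T, T, T, T]
r2 m[φ4→N] = [T, T, T, T]
r2 m[φ5→B] = [T, T, T, T]
r2 m[φ5→A] = [T, T, T, T]
r2 m[φ5→J] = [T, T, T, T]
r2 m[φ6→J] = [F, T, T, F]
r2 m[φ7→E] = [T, F, T, F]
r2 m[φ8→A] = [T, F, F, F]
r2 m[φ9→H] = [T, F, T, T]
r2 m[R→φ0] = [T, T, T, T]
r2 m[R→φ1] = [T, T, T, F]
r2 m[R→φ2] = [T, T, T, F]
r2 m[H→φ3] = [T, F, T, T]
r2 m[H→φ9] = [T, T, T, T]
r2 m[B→φ4] = [T, T, T, T]
r2 m[B→φ5] = [T, T, T, T]
r2 m[E→φ2] = [T, F, T, F]
r2 m[E→φ7] = [T, T, T, T]
r2 m[A→φ5] = [T, F, F, F]
r2 m[A→φ8] = [T, T, T, T]
r2 m[L→φ0] = [T, T, T, T]
r2 m[N→φ3] = [T, T, T, T]
r2 m[N→φ4] = [T, T, T, T]
r2 m[S→φ1] = [T, T, T, T]
r2 m[S→φ3] = [T, T, T, T]
r2 m[J→φ5] = [F, T, T, F]
r2 m[J→φ6] = [T, T, T, T]
r3 m[φ0→R] = [T, T, T, F]
r3 m[φ0→L] = [T, T, T, T]
r3 m[φ1→R] = [T, T, T, T]
r3 m[φ1→S] = [T, T, T, T]
r3 m[φ2→R] = [T, T, T, T]
r3 m[φ2→E] = [T, T, T, T]
r3 m[φ3→H] = [T, T, T, T]
r3 m[φ3→N] = [T, T, T, T]
r3 m[φ3→S] = [T, T, T, T]
r3 m[φ4→B] = [T, T, T, T]
r3 m[φ4→N] = [T, T, T, T]
r3 m[φ5→B] = [T, T, T, T]
r3 m[φ5→A] = [T, T, T, T]
r3 m[φ5→J] = [T, T, T, T]
r3 m[φ6→J] = [F, T, T, F]
r3 m[φ7→E] = [T, F, T, F]
r3 m[φ8→A] = [T, F, F, F]
r3 m[φ9→H] = [T, F, T, T]
r3 m[R→φ0] = [T, T, T, T]
r3 m[R→φ1] = [T, T, T, F]
r3 m[R→φ2] = [T, T, T, F]
r3 m[H→φ3] = [T, F, T, T]
r3 m[H→φ9] = [T, T, T, T]
r3 m[B→φ4] = [T, T, T, T]
r3 m[B→φ5] = [T, T, T, T]
r3 m[E→φ2] = [T, F, T, F]
r3 m[E→φ7] = [T, T, T, T]
r3 m[A→φ5] = [T, F, F, F]
r3 m[A→φ8] = [T, T, T, T]
r3 m[L→φ0] = [T, T, T, T]
r3 m[N→φ3] = [T, T, T, T]
r3 m[N→φ4] = [T, T, T, T]
r3 m[S→φ1] = [T, T, T, T]
r3 m[S→φ3] = [T, T, T, T]
r3 m[J→φ5] = [F, T, T, F]
r3 m[J→φ6] = [T, T, T, T]
fixed point reached at round 3
b[J] = ⊗ incoming = [F, T, T, F]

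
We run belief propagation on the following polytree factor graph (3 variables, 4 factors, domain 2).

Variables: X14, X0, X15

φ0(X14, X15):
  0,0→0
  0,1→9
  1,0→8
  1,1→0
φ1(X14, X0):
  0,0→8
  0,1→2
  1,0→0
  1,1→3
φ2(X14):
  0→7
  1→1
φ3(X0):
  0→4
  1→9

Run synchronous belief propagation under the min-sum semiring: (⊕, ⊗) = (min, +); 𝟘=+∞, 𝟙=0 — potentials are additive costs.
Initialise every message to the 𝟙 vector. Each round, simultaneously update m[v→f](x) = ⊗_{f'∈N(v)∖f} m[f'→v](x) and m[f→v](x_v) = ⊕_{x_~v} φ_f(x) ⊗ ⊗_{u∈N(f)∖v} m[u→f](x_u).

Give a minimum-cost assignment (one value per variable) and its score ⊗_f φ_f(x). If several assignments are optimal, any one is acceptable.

init: all messages = 𝟙 over 2 values
r1 m[φ0→X14] = [0, 0]
r1 m[φ0→X15] = [0, 0]
r1 m[φ1→X14] = [2, 0]
r1 m[φ1→X0] = [0, 2]
r1 m[φ2→X14] = [7, 1]
r1 m[φ3→X0] = [4, 9]
r1 m[X14→φ0] = [0, 0]
r1 m[X14→φ1] = [0, 0]
r1 m[X14→φ2] = [0, 0]
r1 m[X0→φ1] = [0, 0]
r1 m[X0→φ3] = [0, 0]
r1 m[X15→φ0] = [0, 0]
r2 m[φ0→X14] = [0, 0]
r2 m[φ0→X15] = [0, 0]
r2 m[φ1→X14] = [2, 0]
r2 m[φ1→X0] = [0, 2]
r2 m[φ2→X14] = [7, 1]
r2 m[φ3→X0] = [4, 9]
r2 m[X14→φ0] = [9, 1]
r2 m[X14→φ1] = [7, 1]
r2 m[X14→φ2] = [2, 0]
r2 m[X0→φ1] = [4, 9]
r2 m[X0→φ3] = [0, 2]
r2 m[X15→φ0] = [0, 0]
r3 m[φ0→X14] = [0, 0]
r3 m[φ0→X15] = [9, 1]
r3 m[φ1→X14] = [11, 4]
r3 m[φ1→X0] = [1, 4]
r3 m[φ2→X14] = [7, 1]
r3 m[φ3→X0] = [4, 9]
r3 m[X14→φ0] = [9, 1]
r3 m[X14→φ1] = [7, 1]
r3 m[X14→φ2] = [2, 0]
r3 m[X0→φ1] = [4, 9]
r3 m[X0→φ3] = [0, 2]
r3 m[X15→φ0] = [0, 0]
r4 m[φ0→X14] = [0, 0]
r4 m[φ0→X15] = [9, 1]
r4 m[φ1→X14] = [11, 4]
r4 m[φ1→X0] = [1, 4]
r4 m[φ2→X14] = [7, 1]
r4 m[φ3→X0] = [4, 9]
r4 m[X14→φ0] = [18, 5]
r4 m[X14→φ1] = [7, 1]
r4 m[X14→φ2] = [11, 4]
r4 m[X0→φ1] = [4, 9]
r4 m[X0→φ3] = [1, 4]
r4 m[X15→φ0] = [0, 0]
r5 m[φ0→X14] = [0, 0]
r5 m[φ0→X15] = [13, 5]
r5 m[φ1→X14] = [11, 4]
r5 m[φ1→X0] = [1, 4]
r5 m[φ2→X14] = [7, 1]
r5 m[φ3→X0] = [4, 9]
r5 m[X14→φ0] = [18, 5]
r5 m[X14→φ1] = [7, 1]
r5 m[X14→φ2] = [11, 4]
r5 m[X0→φ1] = [4, 9]
r5 m[X0→φ3] = [1, 4]
r5 m[X15→φ0] = [0, 0]
r6 m[φ0→X14] = [0, 0]
r6 m[φ0→X15] = [13, 5]
r6 m[φ1→X14] = [11, 4]
r6 m[φ1→X0] = [1, 4]
r6 m[φ2→X14] = [7, 1]
r6 m[φ3→X0] = [4, 9]
r6 m[X14→φ0] = [18, 5]
r6 m[X14→φ1] = [7, 1]
r6 m[X14→φ2] = [11, 4]
r6 m[X0→φ1] = [4, 9]
r6 m[X0→φ3] = [1, 4]
r6 m[X15→φ0] = [0, 0]
fixed point reached at round 6
traceback from X14: (X14=1, X0=0, X15=1), score=5

assignment: (X14=1, X0=0, X15=1); score = 5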